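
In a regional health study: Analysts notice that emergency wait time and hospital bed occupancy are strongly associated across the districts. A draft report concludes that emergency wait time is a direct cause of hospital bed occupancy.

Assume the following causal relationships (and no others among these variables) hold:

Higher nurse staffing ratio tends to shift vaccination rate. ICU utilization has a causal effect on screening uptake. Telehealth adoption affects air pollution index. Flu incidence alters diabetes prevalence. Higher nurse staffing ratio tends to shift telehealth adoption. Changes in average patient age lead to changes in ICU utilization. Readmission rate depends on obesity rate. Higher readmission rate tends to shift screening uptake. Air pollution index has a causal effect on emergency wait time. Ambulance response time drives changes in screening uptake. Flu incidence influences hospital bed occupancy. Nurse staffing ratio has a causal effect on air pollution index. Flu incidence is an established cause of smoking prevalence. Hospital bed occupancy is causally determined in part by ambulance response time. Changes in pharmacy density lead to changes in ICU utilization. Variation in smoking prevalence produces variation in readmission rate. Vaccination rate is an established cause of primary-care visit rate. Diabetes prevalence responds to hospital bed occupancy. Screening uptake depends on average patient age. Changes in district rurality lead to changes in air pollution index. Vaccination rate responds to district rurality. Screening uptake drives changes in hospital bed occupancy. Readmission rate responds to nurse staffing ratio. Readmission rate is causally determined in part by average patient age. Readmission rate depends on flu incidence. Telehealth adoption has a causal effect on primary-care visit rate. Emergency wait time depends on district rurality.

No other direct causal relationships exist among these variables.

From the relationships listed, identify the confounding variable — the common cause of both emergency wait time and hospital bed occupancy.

nurse staffing ratio

Nurse staffing ratio has a causal path to emergency wait time (nurse staffing ratio → air pollution index → emergency wait time) and a separate causal path to hospital bed occupancy (nurse staffing ratio → readmission rate → screening uptake → hospital bed occupancy), so it is a common cause of both.
No stated relationship gives emergency wait time a causal route to hospital bed occupancy, so the correlation is explained by the shared upstream cause rather than a direct effect.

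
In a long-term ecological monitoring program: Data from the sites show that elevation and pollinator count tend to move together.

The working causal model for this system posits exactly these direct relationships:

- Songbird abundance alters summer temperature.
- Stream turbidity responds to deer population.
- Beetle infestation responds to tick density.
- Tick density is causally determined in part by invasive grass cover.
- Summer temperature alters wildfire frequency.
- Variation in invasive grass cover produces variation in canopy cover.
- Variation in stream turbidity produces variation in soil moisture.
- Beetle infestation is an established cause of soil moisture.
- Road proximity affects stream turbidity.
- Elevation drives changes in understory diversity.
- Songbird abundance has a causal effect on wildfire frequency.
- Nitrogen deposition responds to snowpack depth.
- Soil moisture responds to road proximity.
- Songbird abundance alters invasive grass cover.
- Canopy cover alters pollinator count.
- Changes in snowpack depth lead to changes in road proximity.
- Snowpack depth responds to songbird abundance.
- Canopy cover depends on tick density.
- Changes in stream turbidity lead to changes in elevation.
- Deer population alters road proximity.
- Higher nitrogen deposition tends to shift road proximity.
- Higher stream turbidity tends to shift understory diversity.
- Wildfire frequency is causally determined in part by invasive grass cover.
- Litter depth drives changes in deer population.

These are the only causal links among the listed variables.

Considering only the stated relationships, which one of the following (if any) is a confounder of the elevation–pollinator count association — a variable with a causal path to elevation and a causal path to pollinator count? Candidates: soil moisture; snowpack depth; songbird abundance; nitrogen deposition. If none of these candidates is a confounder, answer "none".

songbird abundance

Songbird abundance causes elevation (songbird abundance → snowpack depth → road proximity → stream turbidity → elevation) and also causes pollinator count (songbird abundance → invasive grass cover → canopy cover → pollinator count); it is a common cause of both.
Each of the other candidates lacks a causal path to at least one of elevation and pollinator count, so they do not confound the relationship.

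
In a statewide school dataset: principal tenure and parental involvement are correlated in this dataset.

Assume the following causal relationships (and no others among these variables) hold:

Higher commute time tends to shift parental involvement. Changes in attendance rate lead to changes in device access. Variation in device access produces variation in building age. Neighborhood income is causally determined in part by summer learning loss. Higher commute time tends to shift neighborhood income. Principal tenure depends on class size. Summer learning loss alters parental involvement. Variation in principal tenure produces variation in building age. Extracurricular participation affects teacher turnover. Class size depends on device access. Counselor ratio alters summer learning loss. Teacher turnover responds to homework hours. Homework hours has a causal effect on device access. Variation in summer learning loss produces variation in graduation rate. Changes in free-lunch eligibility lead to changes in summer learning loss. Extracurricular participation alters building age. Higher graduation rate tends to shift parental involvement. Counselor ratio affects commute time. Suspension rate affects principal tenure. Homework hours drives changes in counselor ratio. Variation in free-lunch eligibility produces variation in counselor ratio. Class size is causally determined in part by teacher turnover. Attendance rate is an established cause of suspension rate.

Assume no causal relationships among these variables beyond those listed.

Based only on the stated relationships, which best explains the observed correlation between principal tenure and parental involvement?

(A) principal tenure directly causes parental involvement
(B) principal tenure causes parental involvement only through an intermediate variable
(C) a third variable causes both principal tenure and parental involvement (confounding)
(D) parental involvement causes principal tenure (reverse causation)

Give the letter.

C

Homework hours causes principal tenure (homework hours → device access → class size → principal tenure) and parental involvement (homework hours → counselor ratio → commute time → parental involvement) — a common cause creating the correlation.
There is no stated path from principal tenure to parental involvement or from parental involvement to principal tenure, so neither direct nor reverse causation applies.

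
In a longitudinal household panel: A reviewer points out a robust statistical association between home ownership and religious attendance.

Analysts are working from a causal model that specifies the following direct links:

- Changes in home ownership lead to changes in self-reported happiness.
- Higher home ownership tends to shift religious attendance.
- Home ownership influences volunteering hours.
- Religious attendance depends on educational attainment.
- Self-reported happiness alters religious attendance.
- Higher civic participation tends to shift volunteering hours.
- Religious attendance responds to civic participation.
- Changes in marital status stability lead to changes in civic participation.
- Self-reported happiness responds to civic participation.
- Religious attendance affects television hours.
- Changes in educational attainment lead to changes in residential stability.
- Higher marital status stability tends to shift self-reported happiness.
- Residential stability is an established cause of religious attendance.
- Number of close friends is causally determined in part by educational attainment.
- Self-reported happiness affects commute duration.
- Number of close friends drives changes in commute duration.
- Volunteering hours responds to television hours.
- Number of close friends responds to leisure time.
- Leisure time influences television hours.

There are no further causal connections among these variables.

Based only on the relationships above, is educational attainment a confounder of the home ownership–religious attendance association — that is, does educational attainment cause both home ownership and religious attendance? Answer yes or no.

no

Educational attainment has no stated causal path to home ownership. A confounder must cause both variables, so educational attainment does not qualify.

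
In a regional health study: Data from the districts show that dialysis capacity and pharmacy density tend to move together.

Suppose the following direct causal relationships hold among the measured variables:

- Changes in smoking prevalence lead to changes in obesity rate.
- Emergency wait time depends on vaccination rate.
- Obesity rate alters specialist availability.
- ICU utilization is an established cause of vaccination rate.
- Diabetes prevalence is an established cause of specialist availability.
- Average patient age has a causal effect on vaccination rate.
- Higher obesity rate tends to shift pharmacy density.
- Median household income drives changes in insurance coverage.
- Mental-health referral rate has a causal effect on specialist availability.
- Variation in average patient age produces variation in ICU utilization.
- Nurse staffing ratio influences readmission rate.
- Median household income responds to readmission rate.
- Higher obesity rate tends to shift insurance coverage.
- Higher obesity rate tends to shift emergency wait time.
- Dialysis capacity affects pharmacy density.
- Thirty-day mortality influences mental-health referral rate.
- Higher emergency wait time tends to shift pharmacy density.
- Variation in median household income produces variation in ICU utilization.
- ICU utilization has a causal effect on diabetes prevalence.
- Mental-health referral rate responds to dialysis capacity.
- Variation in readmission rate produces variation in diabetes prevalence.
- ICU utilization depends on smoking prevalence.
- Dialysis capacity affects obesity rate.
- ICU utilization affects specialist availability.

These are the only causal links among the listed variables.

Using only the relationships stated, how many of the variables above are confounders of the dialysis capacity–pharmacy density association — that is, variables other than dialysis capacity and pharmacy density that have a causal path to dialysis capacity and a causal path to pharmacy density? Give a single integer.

No listed variable has a causal path to both dialysis capacity and pharmacy density, so there are no common causes.

0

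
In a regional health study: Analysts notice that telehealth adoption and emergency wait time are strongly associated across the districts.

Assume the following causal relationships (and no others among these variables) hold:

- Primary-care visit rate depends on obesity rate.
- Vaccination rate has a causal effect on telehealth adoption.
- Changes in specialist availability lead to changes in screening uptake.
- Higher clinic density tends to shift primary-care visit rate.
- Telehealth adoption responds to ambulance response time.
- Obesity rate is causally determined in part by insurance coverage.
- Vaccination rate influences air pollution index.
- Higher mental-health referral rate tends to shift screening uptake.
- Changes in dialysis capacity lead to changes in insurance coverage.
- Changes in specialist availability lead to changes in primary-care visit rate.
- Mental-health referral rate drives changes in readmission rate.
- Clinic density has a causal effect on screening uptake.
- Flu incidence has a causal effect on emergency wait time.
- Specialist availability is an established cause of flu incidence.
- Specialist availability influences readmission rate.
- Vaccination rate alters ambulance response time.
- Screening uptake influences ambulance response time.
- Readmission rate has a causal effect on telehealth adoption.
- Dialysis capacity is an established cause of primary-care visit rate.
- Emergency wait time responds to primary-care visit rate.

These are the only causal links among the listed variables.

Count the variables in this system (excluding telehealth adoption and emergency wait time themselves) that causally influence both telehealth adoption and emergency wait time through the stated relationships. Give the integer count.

2

The common causes are: clinic density (to telehealth adoption via clinic density → screening uptake → ambulance response time → telehealth adoption; to emergency wait time via clinic density → primary-care visit rate → emergency wait time); specialist availability (to telehealth adoption via specialist availability → readmission rate → telehealth adoption; to emergency wait time via specialist availability → primary-care visit rate → emergency wait time).
Every other variable lacks a causal path to at least one of telehealth adoption and emergency wait time.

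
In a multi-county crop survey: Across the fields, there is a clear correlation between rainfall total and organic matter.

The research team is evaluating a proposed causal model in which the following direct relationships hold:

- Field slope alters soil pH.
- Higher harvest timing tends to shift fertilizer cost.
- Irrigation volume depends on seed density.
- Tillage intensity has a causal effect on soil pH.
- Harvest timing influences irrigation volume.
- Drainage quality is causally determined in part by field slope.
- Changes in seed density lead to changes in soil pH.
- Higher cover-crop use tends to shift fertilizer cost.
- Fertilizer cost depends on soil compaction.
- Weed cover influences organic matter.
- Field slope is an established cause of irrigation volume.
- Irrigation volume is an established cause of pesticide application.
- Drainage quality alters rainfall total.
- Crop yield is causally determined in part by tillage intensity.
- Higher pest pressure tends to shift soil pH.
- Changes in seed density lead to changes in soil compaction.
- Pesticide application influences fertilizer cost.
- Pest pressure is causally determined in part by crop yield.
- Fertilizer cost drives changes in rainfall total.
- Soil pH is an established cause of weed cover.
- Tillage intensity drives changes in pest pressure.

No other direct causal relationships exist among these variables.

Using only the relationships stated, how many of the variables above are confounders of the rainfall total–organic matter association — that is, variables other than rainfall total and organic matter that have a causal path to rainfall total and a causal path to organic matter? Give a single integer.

2

The common causes are: field slope (to rainfall total via field slope → drainage quality → rainfall total; to organic matter via field slope → soil pH → weed cover → organic matter); seed density (to rainfall total via seed density → soil compaction → fertilizer cost → rainfall total; to organic matter via seed density → soil pH → weed cover → organic matter).
Every other variable lacks a causal path to at least one of rainfall total and organic matter.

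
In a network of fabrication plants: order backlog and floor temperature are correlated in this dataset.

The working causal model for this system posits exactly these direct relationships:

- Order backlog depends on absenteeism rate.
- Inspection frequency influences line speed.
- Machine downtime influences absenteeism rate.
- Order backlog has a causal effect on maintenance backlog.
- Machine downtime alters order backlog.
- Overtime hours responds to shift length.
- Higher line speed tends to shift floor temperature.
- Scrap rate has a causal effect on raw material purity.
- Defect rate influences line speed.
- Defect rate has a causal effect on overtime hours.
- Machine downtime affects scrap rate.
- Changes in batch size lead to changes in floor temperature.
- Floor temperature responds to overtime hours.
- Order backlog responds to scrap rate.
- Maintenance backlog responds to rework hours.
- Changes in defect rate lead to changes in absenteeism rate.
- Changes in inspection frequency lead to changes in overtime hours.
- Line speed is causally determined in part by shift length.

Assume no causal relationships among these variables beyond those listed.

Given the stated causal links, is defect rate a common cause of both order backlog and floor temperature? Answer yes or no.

yes

Defect rate has a causal path to order backlog (defect rate → absenteeism rate → order backlog) and to floor temperature (defect rate → overtime hours → floor temperature), so it is a common cause of both — a confounder.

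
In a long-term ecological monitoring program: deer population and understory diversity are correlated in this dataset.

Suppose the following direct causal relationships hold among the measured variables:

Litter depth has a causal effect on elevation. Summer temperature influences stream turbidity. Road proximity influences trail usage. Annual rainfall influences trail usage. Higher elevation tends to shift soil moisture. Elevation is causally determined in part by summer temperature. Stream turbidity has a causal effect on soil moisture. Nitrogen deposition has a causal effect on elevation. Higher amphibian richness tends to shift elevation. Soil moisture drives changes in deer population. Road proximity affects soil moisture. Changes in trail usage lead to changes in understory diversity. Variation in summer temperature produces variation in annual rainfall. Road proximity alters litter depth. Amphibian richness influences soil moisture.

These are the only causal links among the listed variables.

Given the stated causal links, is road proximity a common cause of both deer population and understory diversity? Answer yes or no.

yes

Road proximity has a causal path to deer population (road proximity → soil moisture → deer population) and to understory diversity (road proximity → trail usage → understory diversity), so it is a common cause of both — a confounder.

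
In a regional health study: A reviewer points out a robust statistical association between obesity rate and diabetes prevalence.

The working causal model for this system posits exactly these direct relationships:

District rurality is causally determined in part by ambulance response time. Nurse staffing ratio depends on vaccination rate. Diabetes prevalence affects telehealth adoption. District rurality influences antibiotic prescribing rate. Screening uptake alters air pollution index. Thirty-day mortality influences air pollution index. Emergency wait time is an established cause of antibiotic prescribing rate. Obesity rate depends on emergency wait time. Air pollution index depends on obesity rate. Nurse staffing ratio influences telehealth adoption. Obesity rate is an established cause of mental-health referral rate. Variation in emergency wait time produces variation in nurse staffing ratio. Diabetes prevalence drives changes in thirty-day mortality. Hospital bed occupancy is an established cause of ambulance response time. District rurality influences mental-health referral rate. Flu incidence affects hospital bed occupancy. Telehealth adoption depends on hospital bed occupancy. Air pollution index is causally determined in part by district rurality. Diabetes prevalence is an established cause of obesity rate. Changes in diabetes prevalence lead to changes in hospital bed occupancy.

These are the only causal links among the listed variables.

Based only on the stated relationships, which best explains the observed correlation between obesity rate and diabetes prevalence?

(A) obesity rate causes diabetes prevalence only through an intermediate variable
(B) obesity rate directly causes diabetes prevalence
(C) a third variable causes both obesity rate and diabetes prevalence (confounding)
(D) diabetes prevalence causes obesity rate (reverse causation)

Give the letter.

The stated link runs diabetes prevalence → obesity rate; obesity rate has no causal path to diabetes prevalence. No variable causes both, so confounding is ruled out. The correlation reflects reverse causation.

D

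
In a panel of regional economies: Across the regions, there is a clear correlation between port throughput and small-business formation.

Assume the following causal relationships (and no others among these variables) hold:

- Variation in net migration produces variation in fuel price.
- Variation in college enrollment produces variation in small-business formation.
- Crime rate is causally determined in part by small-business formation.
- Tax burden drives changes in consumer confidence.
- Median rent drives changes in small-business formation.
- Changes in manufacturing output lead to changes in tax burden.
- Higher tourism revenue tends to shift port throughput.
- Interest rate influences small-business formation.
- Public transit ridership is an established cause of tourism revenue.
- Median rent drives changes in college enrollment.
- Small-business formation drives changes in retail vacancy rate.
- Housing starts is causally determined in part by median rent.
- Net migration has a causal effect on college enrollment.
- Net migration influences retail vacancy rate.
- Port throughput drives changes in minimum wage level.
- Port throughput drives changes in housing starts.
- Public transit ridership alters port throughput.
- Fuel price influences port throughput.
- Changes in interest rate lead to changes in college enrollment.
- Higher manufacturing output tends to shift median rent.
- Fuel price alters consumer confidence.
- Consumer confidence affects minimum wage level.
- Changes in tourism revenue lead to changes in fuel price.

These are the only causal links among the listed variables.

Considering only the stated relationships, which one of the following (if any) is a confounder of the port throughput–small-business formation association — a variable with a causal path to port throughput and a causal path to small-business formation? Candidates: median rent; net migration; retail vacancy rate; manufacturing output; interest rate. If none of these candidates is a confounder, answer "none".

net migration

Net migration causes port throughput (net migration → fuel price → port throughput) and also causes small-business formation (net migration → college enrollment → small-business formation); it is a common cause of both.
Each of the other candidates lacks a causal path to at least one of port throughput and small-business formation, so they do not confound the relationship.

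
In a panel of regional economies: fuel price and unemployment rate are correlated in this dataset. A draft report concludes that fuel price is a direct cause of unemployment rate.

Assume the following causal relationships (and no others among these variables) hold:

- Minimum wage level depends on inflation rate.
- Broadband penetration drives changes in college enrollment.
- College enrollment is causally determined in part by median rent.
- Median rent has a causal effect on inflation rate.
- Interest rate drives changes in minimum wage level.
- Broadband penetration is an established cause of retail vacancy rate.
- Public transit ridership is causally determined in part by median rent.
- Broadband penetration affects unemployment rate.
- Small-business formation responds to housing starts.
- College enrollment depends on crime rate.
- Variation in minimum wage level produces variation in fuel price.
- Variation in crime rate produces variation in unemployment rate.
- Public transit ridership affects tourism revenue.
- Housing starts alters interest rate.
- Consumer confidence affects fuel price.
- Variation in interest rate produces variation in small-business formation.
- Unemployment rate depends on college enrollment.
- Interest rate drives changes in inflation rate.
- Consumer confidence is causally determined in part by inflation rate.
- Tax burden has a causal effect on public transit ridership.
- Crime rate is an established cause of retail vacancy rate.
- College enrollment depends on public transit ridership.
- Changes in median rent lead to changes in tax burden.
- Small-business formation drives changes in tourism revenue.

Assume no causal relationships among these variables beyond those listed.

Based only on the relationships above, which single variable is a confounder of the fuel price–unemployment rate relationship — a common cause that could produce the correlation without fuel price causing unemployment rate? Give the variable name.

Median rent has a causal path to fuel price (median rent → inflation rate → minimum wage level → fuel price) and a separate causal path to unemployment rate (median rent → college enrollment → unemployment rate), so it is a common cause of both.
No stated relationship gives fuel price a causal route to unemployment rate, so the correlation is explained by the shared upstream cause rather than a direct effect.

median rent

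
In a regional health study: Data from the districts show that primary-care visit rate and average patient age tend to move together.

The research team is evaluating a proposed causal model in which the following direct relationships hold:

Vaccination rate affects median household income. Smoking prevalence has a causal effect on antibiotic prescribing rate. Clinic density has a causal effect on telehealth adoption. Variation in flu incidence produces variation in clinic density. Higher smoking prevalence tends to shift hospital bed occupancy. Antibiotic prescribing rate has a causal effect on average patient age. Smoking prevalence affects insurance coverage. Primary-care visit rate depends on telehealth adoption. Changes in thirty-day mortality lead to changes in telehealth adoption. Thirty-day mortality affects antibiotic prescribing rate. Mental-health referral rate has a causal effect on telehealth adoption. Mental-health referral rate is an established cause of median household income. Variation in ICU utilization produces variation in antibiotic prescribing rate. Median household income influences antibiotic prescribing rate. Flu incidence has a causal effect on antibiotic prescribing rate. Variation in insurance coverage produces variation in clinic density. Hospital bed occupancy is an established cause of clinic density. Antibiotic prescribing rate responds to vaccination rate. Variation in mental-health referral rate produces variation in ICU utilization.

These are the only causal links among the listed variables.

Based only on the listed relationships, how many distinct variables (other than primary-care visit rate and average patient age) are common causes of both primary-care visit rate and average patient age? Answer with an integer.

The common causes are: flu incidence (to primary-care visit rate via flu incidence → clinic density → telehealth adoption → primary-care visit rate; to average patient age via flu incidence → antibiotic prescribing rate → average patient age); mental-health referral rate (to primary-care visit rate via mental-health referral rate → telehealth adoption → primary-care visit rate; to average patient age via mental-health referral rate → median household income → antibiotic prescribing rate → average patient age); smoking prevalence (to primary-care visit rate via smoking prevalence → insurance coverage → clinic density → telehealth adoption → primary-care visit rate; to average patient age via smoking prevalence → antibiotic prescribing rate → average patient age); thirty-day mortality (to primary-care visit rate via thirty-day mortality → telehealth adoption → primary-care visit rate; to average patient age via thirty-day mortality → antibiotic prescribing rate → average patient age).
Every other variable lacks a causal path to at least one of primary-care visit rate and average patient age.

4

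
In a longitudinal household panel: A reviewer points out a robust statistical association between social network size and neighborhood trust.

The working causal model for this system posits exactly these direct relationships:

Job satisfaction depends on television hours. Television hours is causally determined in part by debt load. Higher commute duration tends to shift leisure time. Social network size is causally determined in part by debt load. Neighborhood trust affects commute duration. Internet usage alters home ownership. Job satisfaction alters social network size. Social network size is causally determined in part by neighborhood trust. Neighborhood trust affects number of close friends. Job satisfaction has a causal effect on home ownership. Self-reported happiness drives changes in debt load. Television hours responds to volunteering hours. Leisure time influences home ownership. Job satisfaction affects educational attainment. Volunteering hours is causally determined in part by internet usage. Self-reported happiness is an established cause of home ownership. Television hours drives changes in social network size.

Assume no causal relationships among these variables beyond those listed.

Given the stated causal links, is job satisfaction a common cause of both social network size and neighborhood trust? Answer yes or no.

Job satisfaction has no stated causal path to neighborhood trust. A confounder must cause both variables, so job satisfaction does not qualify.

no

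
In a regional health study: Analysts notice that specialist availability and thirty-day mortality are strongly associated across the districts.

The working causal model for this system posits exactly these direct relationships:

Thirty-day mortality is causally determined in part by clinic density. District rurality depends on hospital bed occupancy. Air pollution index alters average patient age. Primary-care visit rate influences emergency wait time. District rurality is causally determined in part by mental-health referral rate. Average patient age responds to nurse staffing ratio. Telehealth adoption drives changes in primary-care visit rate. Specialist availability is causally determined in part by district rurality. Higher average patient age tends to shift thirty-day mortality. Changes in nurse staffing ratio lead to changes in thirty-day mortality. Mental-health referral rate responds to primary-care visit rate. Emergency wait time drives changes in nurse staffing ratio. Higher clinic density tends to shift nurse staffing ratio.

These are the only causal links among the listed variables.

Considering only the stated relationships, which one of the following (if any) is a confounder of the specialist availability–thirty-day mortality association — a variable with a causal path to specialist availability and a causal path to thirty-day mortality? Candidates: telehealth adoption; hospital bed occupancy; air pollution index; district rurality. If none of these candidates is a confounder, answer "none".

Telehealth adoption causes specialist availability (telehealth adoption → primary-care visit rate → mental-health referral rate → district rurality → specialist availability) and also causes thirty-day mortality (telehealth adoption → primary-care visit rate → emergency wait time → nurse staffing ratio → thirty-day mortality); it is a common cause of both.
Each of the other candidates lacks a causal path to at least one of specialist availability and thirty-day mortality, so they do not confound the relationship.

telehealth adoption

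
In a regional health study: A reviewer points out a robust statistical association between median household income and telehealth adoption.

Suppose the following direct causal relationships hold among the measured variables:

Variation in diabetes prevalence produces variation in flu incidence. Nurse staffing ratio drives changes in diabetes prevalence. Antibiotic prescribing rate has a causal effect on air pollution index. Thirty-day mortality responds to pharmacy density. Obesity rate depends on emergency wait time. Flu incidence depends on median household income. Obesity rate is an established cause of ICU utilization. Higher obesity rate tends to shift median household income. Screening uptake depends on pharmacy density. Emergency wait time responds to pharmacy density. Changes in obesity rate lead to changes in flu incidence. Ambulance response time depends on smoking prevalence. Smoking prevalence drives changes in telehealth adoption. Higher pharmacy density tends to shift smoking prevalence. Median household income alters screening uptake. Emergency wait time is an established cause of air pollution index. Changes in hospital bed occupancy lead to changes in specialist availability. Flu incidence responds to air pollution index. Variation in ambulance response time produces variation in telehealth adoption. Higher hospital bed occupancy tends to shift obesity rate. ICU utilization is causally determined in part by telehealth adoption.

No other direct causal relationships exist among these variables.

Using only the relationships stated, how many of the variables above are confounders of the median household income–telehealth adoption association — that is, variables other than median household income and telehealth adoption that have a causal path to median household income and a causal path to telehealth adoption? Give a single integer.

The common causes are: pharmacy density (to median household income via pharmacy density → emergency wait time → obesity rate → median household income; to telehealth adoption via pharmacy density → smoking prevalence → telehealth adoption).
Every other variable lacks a causal path to at least one of median household income and telehealth adoption.

1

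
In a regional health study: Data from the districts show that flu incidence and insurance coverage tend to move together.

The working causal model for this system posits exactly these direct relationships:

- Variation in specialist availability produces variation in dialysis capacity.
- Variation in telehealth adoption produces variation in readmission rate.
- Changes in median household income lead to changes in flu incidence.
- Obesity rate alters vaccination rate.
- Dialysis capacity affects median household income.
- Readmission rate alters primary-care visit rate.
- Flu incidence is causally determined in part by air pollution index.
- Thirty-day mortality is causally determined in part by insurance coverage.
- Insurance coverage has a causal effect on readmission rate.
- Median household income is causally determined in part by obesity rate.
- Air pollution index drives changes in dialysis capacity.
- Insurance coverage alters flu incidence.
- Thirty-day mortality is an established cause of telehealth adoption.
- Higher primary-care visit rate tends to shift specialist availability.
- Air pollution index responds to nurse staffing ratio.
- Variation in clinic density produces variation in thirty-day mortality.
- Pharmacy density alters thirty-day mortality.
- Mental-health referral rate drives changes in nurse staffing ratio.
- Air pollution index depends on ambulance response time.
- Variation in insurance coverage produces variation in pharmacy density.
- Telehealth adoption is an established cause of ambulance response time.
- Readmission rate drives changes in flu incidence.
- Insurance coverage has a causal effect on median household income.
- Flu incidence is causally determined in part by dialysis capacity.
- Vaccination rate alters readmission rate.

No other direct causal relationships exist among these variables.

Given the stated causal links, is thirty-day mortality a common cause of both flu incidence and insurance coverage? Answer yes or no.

Thirty-day mortality has no stated causal path to insurance coverage. A confounder must cause both variables, so thirty-day mortality does not qualify.

no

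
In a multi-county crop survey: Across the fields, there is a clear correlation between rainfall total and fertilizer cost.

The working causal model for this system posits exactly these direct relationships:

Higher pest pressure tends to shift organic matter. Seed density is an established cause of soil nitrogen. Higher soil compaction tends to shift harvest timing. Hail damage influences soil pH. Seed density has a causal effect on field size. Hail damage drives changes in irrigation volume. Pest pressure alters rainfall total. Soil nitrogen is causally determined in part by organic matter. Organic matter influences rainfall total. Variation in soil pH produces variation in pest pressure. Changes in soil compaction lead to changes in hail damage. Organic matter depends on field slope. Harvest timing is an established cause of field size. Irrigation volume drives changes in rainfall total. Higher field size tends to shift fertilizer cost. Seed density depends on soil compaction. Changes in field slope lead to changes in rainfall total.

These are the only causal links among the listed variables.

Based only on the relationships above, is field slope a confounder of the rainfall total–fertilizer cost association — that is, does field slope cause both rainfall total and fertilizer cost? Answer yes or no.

no

Field slope has no stated causal path to fertilizer cost. A confounder must cause both variables, so field slope does not qualify.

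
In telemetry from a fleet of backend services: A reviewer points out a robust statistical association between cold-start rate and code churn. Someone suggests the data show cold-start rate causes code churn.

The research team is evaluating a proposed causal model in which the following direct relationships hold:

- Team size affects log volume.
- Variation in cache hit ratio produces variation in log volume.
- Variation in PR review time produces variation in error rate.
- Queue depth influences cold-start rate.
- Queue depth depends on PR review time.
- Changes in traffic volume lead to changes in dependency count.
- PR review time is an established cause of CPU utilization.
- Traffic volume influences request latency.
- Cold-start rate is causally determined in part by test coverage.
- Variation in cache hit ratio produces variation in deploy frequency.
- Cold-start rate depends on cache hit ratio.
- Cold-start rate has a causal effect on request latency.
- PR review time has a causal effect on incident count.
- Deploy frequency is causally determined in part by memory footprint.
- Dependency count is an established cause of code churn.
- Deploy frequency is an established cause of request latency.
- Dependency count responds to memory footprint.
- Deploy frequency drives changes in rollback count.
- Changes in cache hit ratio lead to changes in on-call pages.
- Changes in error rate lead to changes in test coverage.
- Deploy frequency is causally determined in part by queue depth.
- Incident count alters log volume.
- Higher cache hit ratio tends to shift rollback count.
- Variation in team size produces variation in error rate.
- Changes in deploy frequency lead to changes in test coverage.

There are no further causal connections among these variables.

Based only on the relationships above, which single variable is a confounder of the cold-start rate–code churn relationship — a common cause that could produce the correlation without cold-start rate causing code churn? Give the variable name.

memory footprint

Memory footprint has a causal path to cold-start rate (memory footprint → deploy frequency → test coverage → cold-start rate) and a separate causal path to code churn (memory footprint → dependency count → code churn), so it is a common cause of both.
No stated relationship gives cold-start rate a causal route to code churn, so the correlation is explained by the shared upstream cause rather than a direct effect.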